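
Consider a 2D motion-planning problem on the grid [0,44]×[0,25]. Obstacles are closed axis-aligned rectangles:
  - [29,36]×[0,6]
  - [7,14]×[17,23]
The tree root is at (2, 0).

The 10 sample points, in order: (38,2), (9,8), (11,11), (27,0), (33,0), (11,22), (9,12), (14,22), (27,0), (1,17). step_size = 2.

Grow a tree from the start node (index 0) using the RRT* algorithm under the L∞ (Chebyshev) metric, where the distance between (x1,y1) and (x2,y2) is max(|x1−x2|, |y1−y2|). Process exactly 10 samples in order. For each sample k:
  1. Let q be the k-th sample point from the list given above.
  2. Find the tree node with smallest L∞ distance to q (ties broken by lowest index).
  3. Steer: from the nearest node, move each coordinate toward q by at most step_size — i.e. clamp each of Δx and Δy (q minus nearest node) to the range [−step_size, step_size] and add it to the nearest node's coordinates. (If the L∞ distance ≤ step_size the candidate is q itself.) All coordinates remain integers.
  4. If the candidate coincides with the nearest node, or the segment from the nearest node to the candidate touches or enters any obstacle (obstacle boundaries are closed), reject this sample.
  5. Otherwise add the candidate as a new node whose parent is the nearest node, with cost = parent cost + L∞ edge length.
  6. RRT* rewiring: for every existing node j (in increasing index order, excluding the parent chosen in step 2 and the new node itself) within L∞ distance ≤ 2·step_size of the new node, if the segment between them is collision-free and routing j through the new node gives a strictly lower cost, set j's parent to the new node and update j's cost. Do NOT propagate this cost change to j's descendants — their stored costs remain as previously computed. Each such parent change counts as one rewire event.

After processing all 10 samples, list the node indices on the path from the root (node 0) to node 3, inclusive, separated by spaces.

Path: 0 1 2 3

1. q=(38,2) nearest=0 d=36 new=(4,2) → add node 1 parent=0 cost=2
2. q=(9,8) nearest=1 d=6 new=(6,4) → add node 2 parent=1 cost=4
3. q=(11,11) nearest=2 d=7 new=(8,6) → add node 3 parent=2 cost=6
4. q=(27,0) nearest=3 d=19 new=(10,4) → add node 4 parent=3 cost=8
5. q=(33,0) nearest=4 d=23 new=(12,2) → add node 5 parent=4 cost=10
6. q=(11,22) nearest=3 d=16 new=(10,8) → add node 6 parent=3 cost=8
7. q=(9,12) nearest=6 d=4 new=(9,10) → add node 7 parent=6 cost=10
8. q=(14,22) nearest=7 d=12 new=(11,12) → add node 8 parent=7 cost=12
9. q=(27,0) nearest=5 d=15 new=(14,0) → add node 9 parent=5 cost=12
10. q=(1,17) nearest=7 d=8 new=(7,12) → add node 10 parent=7 cost=12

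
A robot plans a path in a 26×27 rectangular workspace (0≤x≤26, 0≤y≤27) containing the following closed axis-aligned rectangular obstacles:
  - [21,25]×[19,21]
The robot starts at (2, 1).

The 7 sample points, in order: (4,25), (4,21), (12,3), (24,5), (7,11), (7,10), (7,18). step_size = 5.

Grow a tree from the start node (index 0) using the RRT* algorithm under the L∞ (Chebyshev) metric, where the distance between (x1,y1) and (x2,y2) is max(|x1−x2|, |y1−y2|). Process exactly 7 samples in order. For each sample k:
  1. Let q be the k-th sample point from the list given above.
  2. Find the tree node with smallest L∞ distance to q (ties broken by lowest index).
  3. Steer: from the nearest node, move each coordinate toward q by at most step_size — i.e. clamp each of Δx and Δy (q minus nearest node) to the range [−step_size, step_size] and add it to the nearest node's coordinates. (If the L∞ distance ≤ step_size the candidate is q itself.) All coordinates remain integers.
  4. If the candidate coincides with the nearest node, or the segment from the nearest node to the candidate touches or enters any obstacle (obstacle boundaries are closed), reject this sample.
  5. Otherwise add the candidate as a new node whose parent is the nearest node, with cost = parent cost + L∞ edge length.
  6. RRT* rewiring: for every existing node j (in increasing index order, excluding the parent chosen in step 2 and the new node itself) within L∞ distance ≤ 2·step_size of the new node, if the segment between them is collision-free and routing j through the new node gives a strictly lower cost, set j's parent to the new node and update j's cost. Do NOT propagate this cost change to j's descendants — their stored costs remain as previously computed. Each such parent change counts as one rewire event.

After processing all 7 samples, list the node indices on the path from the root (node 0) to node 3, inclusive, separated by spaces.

1. q=(4,25) nearest=0 d=24 new=(4,6) → add node 1 parent=0 cost=5
2. q=(4,21) nearest=1 d=15 new=(4,11) → add node 2 parent=1 cost=10
3. q=(12,3) nearest=1 d=8 new=(9,3) → add node 3 parent=1 cost=10
4. q=(24,5) nearest=3 d=15 new=(14,5) → add node 4 parent=3 cost=15
5. q=(7,11) nearest=2 d=3 new=(7,11) → add node 5 parent=2 cost=13
6. q=(7,10) nearest=5 d=1 new=(7,10) → add node 6 parent=5 cost=14
7. q=(7,18) nearest=2 d=7 new=(7,16) → add node 7 parent=2 cost=15

Path: 0 1 3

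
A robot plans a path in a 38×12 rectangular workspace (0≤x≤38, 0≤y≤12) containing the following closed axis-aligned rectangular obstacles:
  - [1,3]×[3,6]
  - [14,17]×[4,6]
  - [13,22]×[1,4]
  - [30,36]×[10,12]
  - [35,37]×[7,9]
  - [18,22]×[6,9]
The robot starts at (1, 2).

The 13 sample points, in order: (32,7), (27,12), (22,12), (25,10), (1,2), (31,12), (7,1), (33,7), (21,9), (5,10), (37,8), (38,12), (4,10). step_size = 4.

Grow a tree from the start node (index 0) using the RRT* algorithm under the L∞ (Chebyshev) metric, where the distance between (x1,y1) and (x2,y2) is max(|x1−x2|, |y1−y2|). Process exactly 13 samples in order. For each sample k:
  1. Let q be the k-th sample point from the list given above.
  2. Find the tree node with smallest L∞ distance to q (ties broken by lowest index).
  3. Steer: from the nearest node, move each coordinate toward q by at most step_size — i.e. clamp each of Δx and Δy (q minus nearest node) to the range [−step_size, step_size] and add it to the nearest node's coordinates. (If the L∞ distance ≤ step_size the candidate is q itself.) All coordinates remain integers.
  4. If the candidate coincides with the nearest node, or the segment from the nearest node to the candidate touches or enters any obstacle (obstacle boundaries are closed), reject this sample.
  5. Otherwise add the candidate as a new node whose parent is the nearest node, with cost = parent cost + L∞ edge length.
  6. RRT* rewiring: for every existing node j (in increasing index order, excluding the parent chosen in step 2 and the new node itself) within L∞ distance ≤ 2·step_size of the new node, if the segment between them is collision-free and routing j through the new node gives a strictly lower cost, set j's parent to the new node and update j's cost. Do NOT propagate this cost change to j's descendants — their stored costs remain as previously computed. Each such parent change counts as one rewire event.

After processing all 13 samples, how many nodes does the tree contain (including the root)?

Node count: 7

1. q=(32,7) nearest=0 d=31 new=(5,6) → blocked by [1,3]×[3,6], reject
2. q=(27,12) nearest=0 d=26 new=(5,6) → blocked by [1,3]×[3,6], reject
3. q=(22,12) nearest=0 d=21 new=(5,6) → blocked by [1,3]×[3,6], reject
4. q=(25,10) nearest=0 d=24 new=(5,6) → blocked by [1,3]×[3,6], reject
5. q=(1,2) nearest=0 d=0 → coincident, reject
6. q=(31,12) nearest=0 d=30 new=(5,6) → blocked by [1,3]×[3,6], reject
7. q=(7,1) nearest=0 d=6 new=(5,1) → add node 1 parent=0 cost=4
8. q=(33,7) nearest=1 d=28 new=(9,5) → add node 2 parent=1 cost=8
9. q=(21,9) nearest=2 d=12 new=(13,9) → add node 3 parent=2 cost=12
10. q=(5,10) nearest=2 d=5 new=(5,9) → add node 4 parent=2 cost=12
11. q=(37,8) nearest=3 d=24 new=(17,8) → add node 5 parent=3 cost=16
12. q=(38,12) nearest=5 d=21 new=(21,12) → blocked by [18,22]×[6,9], reject
13. q=(4,10) nearest=4 d=1 new=(4,10) → add node 6 parent=4 cost=13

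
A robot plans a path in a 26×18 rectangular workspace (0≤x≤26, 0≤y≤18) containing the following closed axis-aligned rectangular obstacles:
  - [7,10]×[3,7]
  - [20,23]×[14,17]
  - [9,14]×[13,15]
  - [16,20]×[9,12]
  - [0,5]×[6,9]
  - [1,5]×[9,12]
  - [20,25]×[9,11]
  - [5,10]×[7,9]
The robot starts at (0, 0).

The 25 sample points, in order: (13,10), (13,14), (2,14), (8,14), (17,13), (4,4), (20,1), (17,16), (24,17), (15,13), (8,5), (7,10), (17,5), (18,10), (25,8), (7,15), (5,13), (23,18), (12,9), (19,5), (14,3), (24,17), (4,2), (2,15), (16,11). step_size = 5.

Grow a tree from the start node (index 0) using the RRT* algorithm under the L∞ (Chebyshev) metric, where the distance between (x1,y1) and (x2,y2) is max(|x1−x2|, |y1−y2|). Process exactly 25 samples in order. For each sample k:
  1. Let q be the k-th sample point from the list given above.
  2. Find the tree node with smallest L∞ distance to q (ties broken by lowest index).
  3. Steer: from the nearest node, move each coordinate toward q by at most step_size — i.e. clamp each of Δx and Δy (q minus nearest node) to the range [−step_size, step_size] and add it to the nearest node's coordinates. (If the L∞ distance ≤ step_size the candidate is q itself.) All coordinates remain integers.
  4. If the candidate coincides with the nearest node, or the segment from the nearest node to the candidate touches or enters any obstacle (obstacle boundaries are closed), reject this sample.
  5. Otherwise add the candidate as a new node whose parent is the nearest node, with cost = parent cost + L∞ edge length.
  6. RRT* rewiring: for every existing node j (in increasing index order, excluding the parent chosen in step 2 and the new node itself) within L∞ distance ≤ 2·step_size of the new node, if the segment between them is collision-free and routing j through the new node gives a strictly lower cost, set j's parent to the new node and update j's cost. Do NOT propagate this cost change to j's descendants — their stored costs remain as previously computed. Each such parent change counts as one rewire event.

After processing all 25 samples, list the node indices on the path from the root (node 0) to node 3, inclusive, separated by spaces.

Path: 0 1 2 3

1. q=(13,10) nearest=0 d=13 new=(5,5) → add node 1 parent=0 cost=5
2. q=(13,14) nearest=1 d=9 new=(10,10) → blocked by [7,10]×[3,7], reject
3. q=(2,14) nearest=1 d=9 new=(2,10) → blocked by [0,5]×[6,9], reject
4. q=(8,14) nearest=1 d=9 new=(8,10) → blocked by [5,10]×[7,9], reject
5. q=(17,13) nearest=1 d=12 new=(10,10) → blocked by [7,10]×[3,7], reject
6. q=(4,4) nearest=1 d=1 new=(4,4) → add node 2 parent=1 cost=6
7. q=(20,1) nearest=1 d=15 new=(10,1) → blocked by [7,10]×[3,7], reject
8. q=(17,16) nearest=1 d=12 new=(10,10) → blocked by [7,10]×[3,7], reject
9. q=(24,17) nearest=1 d=19 new=(10,10) → blocked by [7,10]×[3,7], reject
10. q=(15,13) nearest=1 d=10 new=(10,10) → blocked by [7,10]×[3,7], reject
11. q=(8,5) nearest=1 d=3 new=(8,5) → blocked by [7,10]×[3,7], reject
12. q=(7,10) nearest=1 d=5 new=(7,10) → blocked by [5,10]×[7,9], reject
13. q=(17,5) nearest=1 d=12 new=(10,5) → blocked by [7,10]×[3,7], reject
14. q=(18,10) nearest=1 d=13 new=(10,10) → blocked by [7,10]×[3,7], reject
15. q=(25,8) nearest=1 d=20 new=(10,8) → blocked by [7,10]×[3,7], reject
16. q=(7,15) nearest=1 d=10 new=(7,10) → blocked by [5,10]×[7,9], reject
17. q=(5,13) nearest=1 d=8 new=(5,10) → blocked by [0,5]×[6,9], reject
18. q=(23,18) nearest=1 d=18 new=(10,10) → blocked by [7,10]×[3,7], reject
19. q=(12,9) nearest=1 d=7 new=(10,9) → blocked by [7,10]×[3,7], reject
20. q=(19,5) nearest=1 d=14 new=(10,5) → blocked by [7,10]×[3,7], reject
21. q=(14,3) nearest=1 d=9 new=(10,3) → blocked by [7,10]×[3,7], reject
22. q=(24,17) nearest=1 d=19 new=(10,10) → blocked by [7,10]×[3,7], reject
23. q=(4,2) nearest=2 d=2 new=(4,2) → add node 3 parent=2 cost=8
24. q=(2,15) nearest=1 d=10 new=(2,10) → blocked by [0,5]×[6,9], reject
25. q=(16,11) nearest=1 d=11 new=(10,10) → blocked by [7,10]×[3,7], reject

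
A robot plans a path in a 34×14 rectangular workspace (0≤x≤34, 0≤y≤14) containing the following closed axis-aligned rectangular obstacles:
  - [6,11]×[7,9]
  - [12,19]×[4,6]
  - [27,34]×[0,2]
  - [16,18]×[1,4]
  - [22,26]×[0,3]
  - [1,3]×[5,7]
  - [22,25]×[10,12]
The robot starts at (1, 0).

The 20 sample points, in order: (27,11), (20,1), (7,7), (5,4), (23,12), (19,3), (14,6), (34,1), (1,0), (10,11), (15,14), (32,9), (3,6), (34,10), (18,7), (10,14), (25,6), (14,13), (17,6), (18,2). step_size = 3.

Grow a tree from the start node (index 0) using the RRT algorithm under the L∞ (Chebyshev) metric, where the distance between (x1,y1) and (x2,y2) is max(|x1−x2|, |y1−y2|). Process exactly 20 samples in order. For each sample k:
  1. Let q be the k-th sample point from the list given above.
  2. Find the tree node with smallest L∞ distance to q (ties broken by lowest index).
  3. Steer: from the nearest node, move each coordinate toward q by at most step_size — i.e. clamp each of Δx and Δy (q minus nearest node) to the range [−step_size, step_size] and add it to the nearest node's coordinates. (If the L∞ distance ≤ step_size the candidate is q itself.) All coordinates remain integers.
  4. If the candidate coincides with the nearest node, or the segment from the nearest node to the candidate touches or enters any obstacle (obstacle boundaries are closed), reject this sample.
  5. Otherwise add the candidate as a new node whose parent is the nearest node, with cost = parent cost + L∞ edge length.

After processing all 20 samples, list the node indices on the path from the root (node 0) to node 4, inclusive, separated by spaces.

1. q=(27,11) nearest=0 d=26 new=(4,3) → add node 1 parent=0 cost=3
2. q=(20,1) nearest=1 d=16 new=(7,1) → add node 2 parent=1 cost=6
3. q=(7,7) nearest=1 d=4 new=(7,6) → add node 3 parent=1 cost=6
4. q=(5,4) nearest=1 d=1 new=(5,4) → add node 4 parent=1 cost=4
5. q=(23,12) nearest=2 d=16 new=(10,4) → add node 5 parent=2 cost=9
6. q=(19,3) nearest=5 d=9 new=(13,3) → add node 6 parent=5 cost=12
7. q=(14,6) nearest=6 d=3 new=(14,6) → blocked by [12,19]×[4,6], reject
8. q=(34,1) nearest=6 d=21 new=(16,1) → blocked by [16,18]×[1,4], reject
9. q=(1,0) nearest=0 d=0 → coincident, reject
10. q=(10,11) nearest=3 d=5 new=(10,9) → blocked by [6,11]×[7,9], reject
11. q=(15,14) nearest=3 d=8 new=(10,9) → blocked by [6,11]×[7,9], reject
12. q=(32,9) nearest=6 d=19 new=(16,6) → blocked by [12,19]×[4,6], reject
13. q=(3,6) nearest=4 d=2 new=(3,6) → blocked by [1,3]×[5,7], reject
14. q=(34,10) nearest=6 d=21 new=(16,6) → blocked by [12,19]×[4,6], reject
15. q=(18,7) nearest=6 d=5 new=(16,6) → blocked by [12,19]×[4,6], reject
16. q=(10,14) nearest=3 d=8 new=(10,9) → blocked by [6,11]×[7,9], reject
17. q=(25,6) nearest=6 d=12 new=(16,6) → blocked by [12,19]×[4,6], reject
18. q=(14,13) nearest=3 d=7 new=(10,9) → blocked by [6,11]×[7,9], reject
19. q=(17,6) nearest=6 d=4 new=(16,6) → blocked by [12,19]×[4,6], reject
20. q=(18,2) nearest=6 d=5 new=(16,2) → blocked by [16,18]×[1,4], reject

Path: 0 1 4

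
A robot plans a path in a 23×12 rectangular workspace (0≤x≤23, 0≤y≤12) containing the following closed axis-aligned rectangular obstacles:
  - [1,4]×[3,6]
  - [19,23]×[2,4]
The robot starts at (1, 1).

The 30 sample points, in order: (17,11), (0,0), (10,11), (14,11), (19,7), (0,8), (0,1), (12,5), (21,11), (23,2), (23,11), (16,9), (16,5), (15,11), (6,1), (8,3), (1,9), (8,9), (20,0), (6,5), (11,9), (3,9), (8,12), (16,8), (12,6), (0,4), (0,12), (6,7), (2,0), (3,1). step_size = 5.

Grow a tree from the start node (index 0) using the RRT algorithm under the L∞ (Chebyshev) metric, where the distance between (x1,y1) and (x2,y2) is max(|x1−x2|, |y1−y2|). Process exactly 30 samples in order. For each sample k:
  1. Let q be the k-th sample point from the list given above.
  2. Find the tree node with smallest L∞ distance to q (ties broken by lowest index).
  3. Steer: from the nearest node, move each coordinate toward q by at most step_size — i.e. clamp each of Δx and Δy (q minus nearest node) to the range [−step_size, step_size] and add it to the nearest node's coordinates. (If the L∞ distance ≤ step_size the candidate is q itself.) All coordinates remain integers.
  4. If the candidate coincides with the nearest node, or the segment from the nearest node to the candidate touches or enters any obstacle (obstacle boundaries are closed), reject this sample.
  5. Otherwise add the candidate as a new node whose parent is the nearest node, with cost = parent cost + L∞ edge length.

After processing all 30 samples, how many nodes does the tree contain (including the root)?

1. q=(17,11) nearest=0 d=16 new=(6,6) → blocked by [1,4]×[3,6], reject
2. q=(0,0) nearest=0 d=1 new=(0,0) → add node 1 parent=0 cost=1
3. q=(10,11) nearest=0 d=10 new=(6,6) → blocked by [1,4]×[3,6], reject
4. q=(14,11) nearest=0 d=13 new=(6,6) → blocked by [1,4]×[3,6], reject
5. q=(19,7) nearest=0 d=18 new=(6,6) → blocked by [1,4]×[3,6], reject
6. q=(0,8) nearest=0 d=7 new=(0,6) → add node 2 parent=0 cost=5
7. q=(0,1) nearest=0 d=1 new=(0,1) → add node 3 parent=0 cost=1
8. q=(12,5) nearest=0 d=11 new=(6,5) → blocked by [1,4]×[3,6], reject
9. q=(21,11) nearest=0 d=20 new=(6,6) → blocked by [1,4]×[3,6], reject
10. q=(23,2) nearest=0 d=22 new=(6,2) → add node 4 parent=0 cost=5
11. q=(23,11) nearest=4 d=17 new=(11,7) → add node 5 parent=4 cost=10
12. q=(16,9) nearest=5 d=5 new=(16,9) → add node 6 parent=5 cost=15
13. q=(16,5) nearest=6 d=4 new=(16,5) → add node 7 parent=6 cost=19
14. q=(15,11) nearest=6 d=2 new=(15,11) → add node 8 parent=6 cost=17
15. q=(6,1) nearest=4 d=1 new=(6,1) → add node 9 parent=4 cost=6
16. q=(8,3) nearest=4 d=2 new=(8,3) → add node 10 parent=4 cost=7
17. q=(1,9) nearest=2 d=3 new=(1,9) → add node 11 parent=2 cost=8
18. q=(8,9) nearest=5 d=3 new=(8,9) → add node 12 parent=5 cost=13
19. q=(20,0) nearest=7 d=5 new=(20,0) → add node 13 parent=7 cost=24
20. q=(6,5) nearest=10 d=2 new=(6,5) → add node 14 parent=10 cost=9
21. q=(11,9) nearest=5 d=2 new=(11,9) → add node 15 parent=5 cost=12
22. q=(3,9) nearest=11 d=2 new=(3,9) → add node 16 parent=11 cost=10
23. q=(8,12) nearest=12 d=3 new=(8,12) → add node 17 parent=12 cost=16
24. q=(16,8) nearest=6 d=1 new=(16,8) → add node 18 parent=6 cost=16
25. q=(12,6) nearest=5 d=1 new=(12,6) → add node 19 parent=5 cost=11
26. q=(0,4) nearest=2 d=2 new=(0,4) → add node 20 parent=2 cost=7
27. q=(0,12) nearest=11 d=3 new=(0,12) → add node 21 parent=11 cost=11
28. q=(6,7) nearest=12 d=2 new=(6,7) → add node 22 parent=12 cost=15
29. q=(2,0) nearest=0 d=1 new=(2,0) → add node 23 parent=0 cost=1
30. q=(3,1) nearest=23 d=1 new=(3,1) → add node 24 parent=23 cost=2

Node count: 25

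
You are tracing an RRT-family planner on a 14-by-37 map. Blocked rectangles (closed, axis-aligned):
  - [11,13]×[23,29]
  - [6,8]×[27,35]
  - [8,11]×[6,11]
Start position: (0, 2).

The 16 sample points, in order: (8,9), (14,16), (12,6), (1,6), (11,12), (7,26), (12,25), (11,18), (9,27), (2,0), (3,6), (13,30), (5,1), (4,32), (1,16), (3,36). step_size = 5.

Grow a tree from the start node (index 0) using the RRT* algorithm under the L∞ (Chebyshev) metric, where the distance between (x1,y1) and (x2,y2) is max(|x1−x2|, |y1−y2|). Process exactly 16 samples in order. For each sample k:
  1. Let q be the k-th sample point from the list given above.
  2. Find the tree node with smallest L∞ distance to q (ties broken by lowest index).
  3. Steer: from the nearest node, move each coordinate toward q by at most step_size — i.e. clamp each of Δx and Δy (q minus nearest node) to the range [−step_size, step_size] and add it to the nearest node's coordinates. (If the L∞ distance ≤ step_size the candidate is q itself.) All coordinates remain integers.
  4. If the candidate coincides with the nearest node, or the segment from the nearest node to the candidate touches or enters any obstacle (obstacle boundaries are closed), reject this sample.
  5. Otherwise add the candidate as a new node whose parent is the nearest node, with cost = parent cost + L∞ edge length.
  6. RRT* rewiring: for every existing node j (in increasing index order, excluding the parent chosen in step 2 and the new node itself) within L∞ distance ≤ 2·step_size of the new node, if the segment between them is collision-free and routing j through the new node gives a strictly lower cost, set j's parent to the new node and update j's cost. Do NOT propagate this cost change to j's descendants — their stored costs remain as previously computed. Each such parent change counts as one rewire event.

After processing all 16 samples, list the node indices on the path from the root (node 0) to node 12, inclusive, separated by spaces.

1. q=(8,9) nearest=0 d=8 new=(5,7) → add node 1 parent=0 cost=5
2. q=(14,16) nearest=1 d=9 new=(10,12) → blocked by [8,11]×[6,11], reject
3. q=(12,6) nearest=1 d=7 new=(10,6) → blocked by [8,11]×[6,11], reject
4. q=(1,6) nearest=0 d=4 new=(1,6) → add node 2 parent=0 cost=4
5. q=(11,12) nearest=1 d=6 new=(10,12) → blocked by [8,11]×[6,11], reject
6. q=(7,26) nearest=1 d=19 new=(7,12) → add node 3 parent=1 cost=10
7. q=(12,25) nearest=3 d=13 new=(12,17) → add node 4 parent=3 cost=15
8. q=(11,18) nearest=4 d=1 new=(11,18) → add node 5 parent=4 cost=16
9. q=(9,27) nearest=5 d=9 new=(9,23) → add node 6 parent=5 cost=21
10. q=(2,0) nearest=0 d=2 new=(2,0) → add node 7 parent=0 cost=2
11. q=(3,6) nearest=1 d=2 new=(3,6) → add node 8 parent=1 cost=7
12. q=(13,30) nearest=6 d=7 new=(13,28) → blocked by [11,13]×[23,29], reject
13. q=(5,1) nearest=7 d=3 new=(5,1) → add node 9 parent=7 cost=5
14. q=(4,32) nearest=6 d=9 new=(4,28) → add node 10 parent=6 cost=26
15. q=(1,16) nearest=3 d=6 new=(2,16) → add node 11 parent=3 cost=15
16. q=(3,36) nearest=10 d=8 new=(3,33) → add node 12 parent=10 cost=31

Path: 0 1 3 4 5 6 10 12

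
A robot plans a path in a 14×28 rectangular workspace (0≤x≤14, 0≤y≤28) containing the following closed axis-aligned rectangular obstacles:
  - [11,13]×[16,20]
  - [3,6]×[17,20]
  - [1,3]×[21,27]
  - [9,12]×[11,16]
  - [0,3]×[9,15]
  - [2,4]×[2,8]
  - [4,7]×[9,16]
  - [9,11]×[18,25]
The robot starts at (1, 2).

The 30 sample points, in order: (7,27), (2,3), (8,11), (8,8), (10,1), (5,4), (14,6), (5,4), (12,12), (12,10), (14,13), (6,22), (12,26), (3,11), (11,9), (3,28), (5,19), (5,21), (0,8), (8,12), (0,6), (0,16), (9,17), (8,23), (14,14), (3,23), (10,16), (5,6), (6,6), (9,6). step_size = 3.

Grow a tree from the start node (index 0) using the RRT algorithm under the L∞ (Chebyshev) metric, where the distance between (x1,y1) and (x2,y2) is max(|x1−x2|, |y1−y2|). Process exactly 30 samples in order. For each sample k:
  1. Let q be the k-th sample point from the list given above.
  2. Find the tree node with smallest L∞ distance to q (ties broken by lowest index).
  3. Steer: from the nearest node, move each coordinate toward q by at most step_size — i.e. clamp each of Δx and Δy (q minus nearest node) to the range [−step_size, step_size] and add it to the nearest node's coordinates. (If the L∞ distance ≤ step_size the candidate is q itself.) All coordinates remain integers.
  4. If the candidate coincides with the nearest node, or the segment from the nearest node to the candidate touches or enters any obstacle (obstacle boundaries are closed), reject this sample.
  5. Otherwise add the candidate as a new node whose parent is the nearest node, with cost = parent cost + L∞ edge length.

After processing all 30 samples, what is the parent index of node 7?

Parent of node 7: 0

1. q=(7,27) nearest=0 d=25 new=(4,5) → blocked by [2,4]×[2,8], reject
2. q=(2,3) nearest=0 d=1 new=(2,3) → blocked by [2,4]×[2,8], reject
3. q=(8,11) nearest=0 d=9 new=(4,5) → blocked by [2,4]×[2,8], reject
4. q=(8,8) nearest=0 d=7 new=(4,5) → blocked by [2,4]×[2,8], reject
5. q=(10,1) nearest=0 d=9 new=(4,1) → add node 1 parent=0 cost=3
6. q=(5,4) nearest=1 d=3 new=(5,4) → add node 2 parent=1 cost=6
7. q=(14,6) nearest=2 d=9 new=(8,6) → add node 3 parent=2 cost=9
8. q=(5,4) nearest=2 d=0 → coincident, reject
9. q=(12,12) nearest=3 d=6 new=(11,9) → add node 4 parent=3 cost=12
10. q=(12,10) nearest=4 d=1 new=(12,10) → add node 5 parent=4 cost=13
11. q=(14,13) nearest=5 d=3 new=(14,13) → add node 6 parent=5 cost=16
12. q=(6,22) nearest=6 d=9 new=(11,16) → blocked by [11,13]×[16,20], reject
13. q=(12,26) nearest=6 d=13 new=(12,16) → blocked by [11,13]×[16,20], reject
14. q=(3,11) nearest=3 d=5 new=(5,9) → blocked by [4,7]×[9,16], reject
15. q=(11,9) nearest=4 d=0 → coincident, reject
16. q=(3,28) nearest=6 d=15 new=(11,16) → blocked by [11,13]×[16,20], reject
17. q=(5,19) nearest=5 d=9 new=(9,13) → blocked by [9,12]×[11,16], reject
18. q=(5,21) nearest=6 d=9 new=(11,16) → blocked by [11,13]×[16,20], reject
19. q=(0,8) nearest=2 d=5 new=(2,7) → blocked by [2,4]×[2,8], reject
20. q=(8,12) nearest=4 d=3 new=(8,12) → blocked by [9,12]×[11,16], reject
21. q=(0,6) nearest=0 d=4 new=(0,5) → add node 7 parent=0 cost=3
22. q=(0,16) nearest=3 d=10 new=(5,9) → blocked by [4,7]×[9,16], reject
23. q=(9,17) nearest=6 d=5 new=(11,16) → blocked by [11,13]×[16,20], reject
24. q=(8,23) nearest=6 d=10 new=(11,16) → blocked by [11,13]×[16,20], reject
25. q=(14,14) nearest=6 d=1 new=(14,14) → add node 8 parent=6 cost=17
26. q=(3,23) nearest=6 d=11 new=(11,16) → blocked by [11,13]×[16,20], reject
27. q=(10,16) nearest=6 d=4 new=(11,16) → blocked by [11,13]×[16,20], reject
28. q=(5,6) nearest=2 d=2 new=(5,6) → add node 9 parent=2 cost=8
29. q=(6,6) nearest=9 d=1 new=(6,6) → add node 10 parent=9 cost=9
30. q=(9,6) nearest=3 d=1 new=(9,6) → add node 11 parent=3 cost=10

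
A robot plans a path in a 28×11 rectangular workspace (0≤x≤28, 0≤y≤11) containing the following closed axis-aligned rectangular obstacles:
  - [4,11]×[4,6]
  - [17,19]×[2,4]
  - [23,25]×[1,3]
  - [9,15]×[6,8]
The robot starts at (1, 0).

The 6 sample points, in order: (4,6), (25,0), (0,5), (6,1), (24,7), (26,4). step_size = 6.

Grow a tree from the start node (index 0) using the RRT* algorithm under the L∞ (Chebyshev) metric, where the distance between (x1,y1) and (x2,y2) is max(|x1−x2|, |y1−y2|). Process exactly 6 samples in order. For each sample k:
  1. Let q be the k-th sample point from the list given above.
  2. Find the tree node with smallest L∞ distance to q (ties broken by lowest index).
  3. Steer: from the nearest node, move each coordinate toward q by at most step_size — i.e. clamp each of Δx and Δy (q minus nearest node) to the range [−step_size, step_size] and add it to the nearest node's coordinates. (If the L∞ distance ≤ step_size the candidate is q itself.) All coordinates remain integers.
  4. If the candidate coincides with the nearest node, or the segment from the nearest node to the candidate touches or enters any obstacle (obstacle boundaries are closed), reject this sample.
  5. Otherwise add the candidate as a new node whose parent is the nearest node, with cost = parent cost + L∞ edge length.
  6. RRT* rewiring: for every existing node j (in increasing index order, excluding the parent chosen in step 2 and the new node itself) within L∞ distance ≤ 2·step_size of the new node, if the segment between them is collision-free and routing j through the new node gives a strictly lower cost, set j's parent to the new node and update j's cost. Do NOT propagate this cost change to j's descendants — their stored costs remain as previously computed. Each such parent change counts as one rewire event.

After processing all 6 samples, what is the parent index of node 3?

Parent of node 3: 1

1. q=(4,6) nearest=0 d=6 new=(4,6) → blocked by [4,11]×[4,6], reject
2. q=(25,0) nearest=0 d=24 new=(7,0) → add node 1 parent=0 cost=6
3. q=(0,5) nearest=0 d=5 new=(0,5) → add node 2 parent=0 cost=5
4. q=(6,1) nearest=1 d=1 new=(6,1) → add node 3 parent=1 cost=7
5. q=(24,7) nearest=1 d=17 new=(13,6) → blocked by [4,11]×[4,6], reject
6. q=(26,4) nearest=1 d=19 new=(13,4) → add node 4 parent=1 cost=12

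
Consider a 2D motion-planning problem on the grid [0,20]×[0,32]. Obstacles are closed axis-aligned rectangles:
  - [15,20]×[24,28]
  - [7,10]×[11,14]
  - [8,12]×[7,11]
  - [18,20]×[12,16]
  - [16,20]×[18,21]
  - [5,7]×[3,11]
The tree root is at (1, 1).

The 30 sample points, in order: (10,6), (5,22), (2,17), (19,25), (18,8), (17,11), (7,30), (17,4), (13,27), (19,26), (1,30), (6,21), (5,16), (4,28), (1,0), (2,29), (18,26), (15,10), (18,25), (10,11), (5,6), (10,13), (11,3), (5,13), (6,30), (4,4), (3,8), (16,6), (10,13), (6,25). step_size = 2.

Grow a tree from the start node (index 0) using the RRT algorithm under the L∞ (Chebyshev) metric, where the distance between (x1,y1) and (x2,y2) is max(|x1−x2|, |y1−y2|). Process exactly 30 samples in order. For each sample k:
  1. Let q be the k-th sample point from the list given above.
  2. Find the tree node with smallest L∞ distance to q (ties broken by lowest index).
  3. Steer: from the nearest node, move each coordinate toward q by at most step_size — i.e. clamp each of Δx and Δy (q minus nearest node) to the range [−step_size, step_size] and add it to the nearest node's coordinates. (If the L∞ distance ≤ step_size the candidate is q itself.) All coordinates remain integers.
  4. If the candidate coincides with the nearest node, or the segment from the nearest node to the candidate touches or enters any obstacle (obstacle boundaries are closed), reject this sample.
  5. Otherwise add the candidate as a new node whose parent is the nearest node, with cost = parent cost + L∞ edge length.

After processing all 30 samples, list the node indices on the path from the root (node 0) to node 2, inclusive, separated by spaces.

1. q=(10,6) nearest=0 d=9 new=(3,3) → add node 1 parent=0 cost=2
2. q=(5,22) nearest=1 d=19 new=(5,5) → blocked by [5,7]×[3,11], reject
3. q=(2,17) nearest=1 d=14 new=(2,5) → add node 2 parent=1 cost=4
4. q=(19,25) nearest=2 d=20 new=(4,7) → add node 3 parent=2 cost=6
5. q=(18,8) nearest=3 d=14 new=(6,8) → blocked by [5,7]×[3,11], reject
6. q=(17,11) nearest=3 d=13 new=(6,9) → blocked by [5,7]×[3,11], reject
7. q=(7,30) nearest=3 d=23 new=(6,9) → blocked by [5,7]×[3,11], reject
8. q=(17,4) nearest=3 d=13 new=(6,5) → blocked by [5,7]×[3,11], reject
9. q=(13,27) nearest=3 d=20 new=(6,9) → blocked by [5,7]×[3,11], reject
10. q=(19,26) nearest=3 d=19 new=(6,9) → blocked by [5,7]×[3,11], reject
11. q=(1,30) nearest=3 d=23 new=(2,9) → add node 4 parent=3 cost=8
12. q=(6,21) nearest=4 d=12 new=(4,11) → add node 5 parent=4 cost=10
13. q=(5,16) nearest=5 d=5 new=(5,13) → add node 6 parent=5 cost=12
14. q=(4,28) nearest=6 d=15 new=(4,15) → add node 7 parent=6 cost=14
15. q=(1,0) nearest=0 d=1 new=(1,0) → add node 8 parent=0 cost=1
16. q=(2,29) nearest=7 d=14 new=(2,17) → add node 9 parent=7 cost=16
17. q=(18,26) nearest=6 d=13 new=(7,15) → add node 10 parent=6 cost=14
18. q=(15,10) nearest=10 d=8 new=(9,13) → blocked by [7,10]×[11,14], reject
19. q=(18,25) nearest=10 d=11 new=(9,17) → add node 11 parent=10 cost=16
20. q=(10,11) nearest=10 d=4 new=(9,13) → blocked by [7,10]×[11,14], reject
21. q=(5,6) nearest=3 d=1 new=(5,6) → blocked by [5,7]×[3,11], reject
22. q=(10,13) nearest=10 d=3 new=(9,13) → blocked by [7,10]×[11,14], reject
23. q=(11,3) nearest=3 d=7 new=(6,5) → blocked by [5,7]×[3,11], reject
24. q=(5,13) nearest=6 d=0 → coincident, reject
25. q=(6,30) nearest=9 d=13 new=(4,19) → add node 12 parent=9 cost=18
26. q=(4,4) nearest=1 d=1 new=(4,4) → add node 13 parent=1 cost=3
27. q=(3,8) nearest=3 d=1 new=(3,8) → add node 14 parent=3 cost=7
28. q=(16,6) nearest=10 d=9 new=(9,13) → blocked by [7,10]×[11,14], reject
29. q=(10,13) nearest=10 d=3 new=(9,13) → blocked by [7,10]×[11,14], reject
30. q=(6,25) nearest=12 d=6 new=(6,21) → add node 15 parent=12 cost=20

Path: 0 1 2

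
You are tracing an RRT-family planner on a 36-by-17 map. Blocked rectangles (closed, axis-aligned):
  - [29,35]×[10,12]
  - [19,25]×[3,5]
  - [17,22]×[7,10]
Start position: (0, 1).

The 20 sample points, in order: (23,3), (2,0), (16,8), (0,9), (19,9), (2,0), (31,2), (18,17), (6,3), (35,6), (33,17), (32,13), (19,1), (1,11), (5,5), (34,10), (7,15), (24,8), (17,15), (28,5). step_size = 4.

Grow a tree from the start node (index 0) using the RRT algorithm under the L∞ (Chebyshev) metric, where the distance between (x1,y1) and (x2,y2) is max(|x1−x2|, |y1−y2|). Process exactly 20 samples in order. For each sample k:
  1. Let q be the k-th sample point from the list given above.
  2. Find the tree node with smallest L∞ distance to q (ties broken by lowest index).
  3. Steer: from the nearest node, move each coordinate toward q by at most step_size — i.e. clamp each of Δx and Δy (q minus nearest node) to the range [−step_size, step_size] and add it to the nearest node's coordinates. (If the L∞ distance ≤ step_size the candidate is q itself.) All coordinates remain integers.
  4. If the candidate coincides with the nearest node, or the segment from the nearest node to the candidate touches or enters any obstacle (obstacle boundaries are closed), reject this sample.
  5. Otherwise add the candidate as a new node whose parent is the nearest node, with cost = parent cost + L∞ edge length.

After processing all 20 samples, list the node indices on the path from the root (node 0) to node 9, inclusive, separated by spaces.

Path: 0 1 3 5 6 9

1. q=(23,3) nearest=0 d=23 new=(4,3) → add node 1 parent=0 cost=4
2. q=(2,0) nearest=0 d=2 new=(2,0) → add node 2 parent=0 cost=2
3. q=(16,8) nearest=1 d=12 new=(8,7) → add node 3 parent=1 cost=8
4. q=(0,9) nearest=1 d=6 new=(0,7) → add node 4 parent=1 cost=8
5. q=(19,9) nearest=3 d=11 new=(12,9) → add node 5 parent=3 cost=12
6. q=(2,0) nearest=2 d=0 → coincident, reject
7. q=(31,2) nearest=5 d=19 new=(16,5) → add node 6 parent=5 cost=16
8. q=(18,17) nearest=5 d=8 new=(16,13) → add node 7 parent=5 cost=16
9. q=(6,3) nearest=1 d=2 new=(6,3) → add node 8 parent=1 cost=6
10. q=(35,6) nearest=6 d=19 new=(20,6) → add node 9 parent=6 cost=20
11. q=(33,17) nearest=9 d=13 new=(24,10) → blocked by [17,22]×[7,10], reject
12. q=(32,13) nearest=9 d=12 new=(24,10) → blocked by [17,22]×[7,10], reject
13. q=(19,1) nearest=6 d=4 new=(19,1) → add node 10 parent=6 cost=20
14. q=(1,11) nearest=4 d=4 new=(1,11) → add node 11 parent=4 cost=12
15. q=(5,5) nearest=1 d=2 new=(5,5) → add node 12 parent=1 cost=6
16. q=(34,10) nearest=9 d=14 new=(24,10) → blocked by [17,22]×[7,10], reject
17. q=(7,15) nearest=5 d=6 new=(8,13) → add node 13 parent=5 cost=16
18. q=(24,8) nearest=9 d=4 new=(24,8) → blocked by [17,22]×[7,10], reject
19. q=(17,15) nearest=7 d=2 new=(17,15) → add node 14 parent=7 cost=18
20. q=(28,5) nearest=9 d=8 new=(24,5) → blocked by [19,25]×[3,5], reject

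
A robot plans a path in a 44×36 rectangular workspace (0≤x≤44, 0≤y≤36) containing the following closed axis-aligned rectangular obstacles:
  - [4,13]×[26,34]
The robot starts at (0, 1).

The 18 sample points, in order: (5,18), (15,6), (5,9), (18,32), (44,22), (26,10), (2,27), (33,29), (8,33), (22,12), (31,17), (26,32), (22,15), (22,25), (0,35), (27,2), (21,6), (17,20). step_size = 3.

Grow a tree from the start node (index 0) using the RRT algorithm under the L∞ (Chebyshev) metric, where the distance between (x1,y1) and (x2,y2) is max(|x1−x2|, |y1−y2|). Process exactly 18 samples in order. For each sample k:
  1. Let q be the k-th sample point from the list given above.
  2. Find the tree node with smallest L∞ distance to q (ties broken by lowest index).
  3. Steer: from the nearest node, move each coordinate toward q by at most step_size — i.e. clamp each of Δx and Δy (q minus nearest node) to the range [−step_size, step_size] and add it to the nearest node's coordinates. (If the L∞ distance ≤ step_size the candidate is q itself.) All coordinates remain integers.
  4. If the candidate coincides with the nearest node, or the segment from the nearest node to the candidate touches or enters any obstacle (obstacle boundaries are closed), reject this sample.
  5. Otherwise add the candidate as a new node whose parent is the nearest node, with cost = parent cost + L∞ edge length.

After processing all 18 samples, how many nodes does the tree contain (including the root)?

1. q=(5,18) nearest=0 d=17 new=(3,4) → add node 1 parent=0 cost=3
2. q=(15,6) nearest=1 d=12 new=(6,6) → add node 2 parent=1 cost=6
3. q=(5,9) nearest=2 d=3 new=(5,9) → add node 3 parent=2 cost=9
4. q=(18,32) nearest=3 d=23 new=(8,12) → add node 4 parent=3 cost=12
5. q=(44,22) nearest=4 d=36 new=(11,15) → add node 5 parent=4 cost=15
6. q=(26,10) nearest=5 d=15 new=(14,12) → add node 6 parent=5 cost=18
7. q=(2,27) nearest=5 d=12 new=(8,18) → add node 7 parent=5 cost=18
8. q=(33,29) nearest=6 d=19 new=(17,15) → add node 8 parent=6 cost=21
9. q=(8,33) nearest=7 d=15 new=(8,21) → add node 9 parent=7 cost=21
10. q=(22,12) nearest=8 d=5 new=(20,12) → add node 10 parent=8 cost=24
11. q=(31,17) nearest=10 d=11 new=(23,15) → add node 11 parent=10 cost=27
12. q=(26,32) nearest=5 d=17 new=(14,18) → add node 12 parent=5 cost=18
13. q=(22,15) nearest=11 d=1 new=(22,15) → add node 13 parent=11 cost=28
14. q=(22,25) nearest=12 d=8 new=(17,21) → add node 14 parent=12 cost=21
15. q=(0,35) nearest=9 d=14 new=(5,24) → add node 15 parent=9 cost=24
16. q=(27,2) nearest=10 d=10 new=(23,9) → add node 16 parent=10 cost=27
17. q=(21,6) nearest=16 d=3 new=(21,6) → add node 17 parent=16 cost=30
18. q=(17,20) nearest=14 d=1 new=(17,20) → add node 18 parent=14 cost=22

Node count: 19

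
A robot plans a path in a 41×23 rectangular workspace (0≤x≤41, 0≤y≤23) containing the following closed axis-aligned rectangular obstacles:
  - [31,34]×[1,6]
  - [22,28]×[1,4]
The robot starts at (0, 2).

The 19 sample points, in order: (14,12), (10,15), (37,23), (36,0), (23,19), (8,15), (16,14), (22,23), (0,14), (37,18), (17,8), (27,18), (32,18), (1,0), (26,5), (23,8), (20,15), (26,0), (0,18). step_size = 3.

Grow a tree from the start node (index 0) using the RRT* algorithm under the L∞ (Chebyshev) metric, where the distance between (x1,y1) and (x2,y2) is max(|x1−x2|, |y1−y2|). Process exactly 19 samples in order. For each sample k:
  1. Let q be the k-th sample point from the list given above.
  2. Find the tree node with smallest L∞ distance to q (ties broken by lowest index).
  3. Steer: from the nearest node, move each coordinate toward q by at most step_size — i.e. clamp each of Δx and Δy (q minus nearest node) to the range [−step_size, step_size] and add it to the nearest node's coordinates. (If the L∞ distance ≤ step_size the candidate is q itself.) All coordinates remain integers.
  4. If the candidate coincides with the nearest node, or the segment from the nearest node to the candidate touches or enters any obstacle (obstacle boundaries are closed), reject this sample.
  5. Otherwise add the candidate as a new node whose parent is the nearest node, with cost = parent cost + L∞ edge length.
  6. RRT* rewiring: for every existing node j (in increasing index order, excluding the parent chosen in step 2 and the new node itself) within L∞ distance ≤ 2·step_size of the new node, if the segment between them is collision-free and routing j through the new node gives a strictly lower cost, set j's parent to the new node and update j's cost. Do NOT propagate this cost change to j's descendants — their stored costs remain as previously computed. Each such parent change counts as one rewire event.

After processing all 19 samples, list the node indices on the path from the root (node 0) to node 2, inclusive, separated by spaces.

1. q=(14,12) nearest=0 d=14 new=(3,5) → add node 1 parent=0 cost=3
2. q=(10,15) nearest=1 d=10 new=(6,8) → add node 2 parent=1 cost=6
3. q=(37,23) nearest=2 d=31 new=(9,11) → add node 3 parent=2 cost=9
4. q=(36,0) nearest=3 d=27 new=(12,8) → add node 4 parent=3 cost=12
5. q=(23,19) nearest=4 d=11 new=(15,11) → add node 5 parent=4 cost=15
6. q=(8,15) nearest=3 d=4 new=(8,14) → add node 6 parent=3 cost=12
7. q=(16,14) nearest=5 d=3 new=(16,14) → add node 7 parent=5 cost=18
8. q=(22,23) nearest=7 d=9 new=(19,17) → add node 8 parent=7 cost=21
9. q=(0,14) nearest=2 d=6 new=(3,11) → add node 9 parent=2 cost=9
10. q=(37,18) nearest=8 d=18 new=(22,18) → add node 10 parent=8 cost=24
11. q=(17,8) nearest=5 d=3 new=(17,8) → add node 11 parent=5 cost=18
12. q=(27,18) nearest=10 d=5 new=(25,18) → add node 12 parent=10 cost=27
13. q=(32,18) nearest=12 d=7 new=(28,18) → add node 13 parent=12 cost=30
14. q=(1,0) nearest=0 d=2 new=(1,0) → add node 14 parent=0 cost=2
15. q=(26,5) nearest=11 d=9 new=(20,5) → add node 15 parent=11 cost=21
16. q=(23,8) nearest=15 d=3 new=(23,8) → add node 16 parent=15 cost=24
17. q=(20,15) nearest=8 d=2 new=(20,15) → add node 17 parent=8 cost=23
18. q=(26,0) nearest=15 d=6 new=(23,2) → blocked by [22,28]×[1,4], reject
19. q=(0,18) nearest=9 d=7 new=(0,14) → add node 18 parent=9 cost=12

Path: 0 1 2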